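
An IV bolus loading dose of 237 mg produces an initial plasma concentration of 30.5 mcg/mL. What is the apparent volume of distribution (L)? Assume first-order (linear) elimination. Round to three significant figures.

7.77 L

Immediately after an IV bolus, C₀ = Dose / Vd, so Vd = Dose / C₀.
Vd = 237 / 30.5 = 7.770 L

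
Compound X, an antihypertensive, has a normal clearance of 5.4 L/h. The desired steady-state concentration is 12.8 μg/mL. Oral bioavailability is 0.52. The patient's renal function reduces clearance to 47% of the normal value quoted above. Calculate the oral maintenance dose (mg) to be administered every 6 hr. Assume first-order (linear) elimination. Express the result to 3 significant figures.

Patient clearance = 0.47 × 5.400 = 2.538 L/h
D = CL × Css × τ / F = 2.538 × 12.8 × 6 / 0.52 = 374.8 mg

375 mg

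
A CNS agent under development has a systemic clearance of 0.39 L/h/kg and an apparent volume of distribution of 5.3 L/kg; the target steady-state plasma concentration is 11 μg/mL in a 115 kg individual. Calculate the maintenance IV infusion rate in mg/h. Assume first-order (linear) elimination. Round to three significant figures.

CL = 0.39 L/h/kg × 115 kg = 44.85 L/h
Rate = CL × Css = 44.85 × 11 = 493.4 mg/h

493 mg/h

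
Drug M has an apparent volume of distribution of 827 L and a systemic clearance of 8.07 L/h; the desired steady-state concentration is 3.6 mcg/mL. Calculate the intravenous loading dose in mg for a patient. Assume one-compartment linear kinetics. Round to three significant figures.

2980 mg

The loading dose fills Vd to the target concentration; clearance is irrelevant here.
LD = Vd × C = 827.0 × 3.600 = 2977 mg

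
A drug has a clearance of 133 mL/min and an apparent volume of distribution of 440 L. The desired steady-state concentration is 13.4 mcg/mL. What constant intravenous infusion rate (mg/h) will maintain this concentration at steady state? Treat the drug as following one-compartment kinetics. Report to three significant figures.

107 mg/h

CL = 133 mL/min = 133 × 0.06 = 7.980 L/h
Infusion rate = CL · Css = 7.980 L/h × 13.4 mg/L = 106.9 mg/h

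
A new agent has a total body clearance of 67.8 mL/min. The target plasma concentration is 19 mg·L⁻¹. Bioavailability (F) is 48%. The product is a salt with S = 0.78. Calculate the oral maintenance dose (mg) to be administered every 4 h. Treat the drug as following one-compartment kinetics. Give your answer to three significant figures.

826 mg

CL = 67.8 mL/min = 67.8 × 0.06 = 4.068 L/h
D = CL × Css × τ / F / S = 4.068 × 19 × 4 / 0.48 / 0.78 = 825.8 mg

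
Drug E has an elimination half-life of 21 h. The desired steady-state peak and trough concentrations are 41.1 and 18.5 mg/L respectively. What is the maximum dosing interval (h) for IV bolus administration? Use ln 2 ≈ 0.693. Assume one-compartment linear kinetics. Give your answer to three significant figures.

k = 0.693 / t½ = 0.693 / 21 = 0.03300 h⁻¹
Between IV bolus doses, concentration decays as C = C₀·e^(−kτ), so C_peak/C_trough = e^(kτ).
τ_max = ln(C_peak/C_trough) / k = ln(41.1/18.5) / 0.03300 = 0.7982 / 0.03300 = 24.19 h

24.2 h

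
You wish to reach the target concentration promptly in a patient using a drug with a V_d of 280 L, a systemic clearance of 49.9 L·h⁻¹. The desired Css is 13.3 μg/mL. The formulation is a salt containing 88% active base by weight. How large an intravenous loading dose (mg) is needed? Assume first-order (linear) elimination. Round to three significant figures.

LD = Vd × C / S = 280.0 × 13.30 / 0.88 = 4232 mg

4230 mg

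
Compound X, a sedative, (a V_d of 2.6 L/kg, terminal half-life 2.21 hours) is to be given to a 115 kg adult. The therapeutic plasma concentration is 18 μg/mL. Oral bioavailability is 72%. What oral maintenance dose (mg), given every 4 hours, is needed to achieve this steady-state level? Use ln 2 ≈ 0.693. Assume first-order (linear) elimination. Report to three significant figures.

9380 mg

Vd(total) = 115 kg × 2.6 L/kg = 299.0 L
CL = ln 2 · Vd / t½ = 0.693 × 299.0 / 2.21 = 93.76 L/h
D = CL × Css × τ / F = 93.76 × 18 × 4 / 0.72 = 9376 mg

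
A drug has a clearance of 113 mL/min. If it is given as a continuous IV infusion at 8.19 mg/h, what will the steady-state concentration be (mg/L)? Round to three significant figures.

1.21 mg/L

Convert clearance: 113 mL/min × 60 min/h ÷ 1000 mL/L = 6.780 L/h
Css = rate / CL = 8.19 / 6.780 = 1.208 mg/L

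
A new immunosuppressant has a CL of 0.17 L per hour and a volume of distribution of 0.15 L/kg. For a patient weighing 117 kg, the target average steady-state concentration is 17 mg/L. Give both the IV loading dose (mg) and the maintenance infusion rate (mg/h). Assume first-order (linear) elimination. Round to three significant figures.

(a) 298 mg; (b) 2.89 mg/h

Vd = 0.15 L/kg × 117 kg = 17.55 L
Loading dose = Vd × C = 17.55 × 17 = 298.4 mg
Maintenance infusion rate = CL × Css = 0.1700 × 17 = 2.890 mg/h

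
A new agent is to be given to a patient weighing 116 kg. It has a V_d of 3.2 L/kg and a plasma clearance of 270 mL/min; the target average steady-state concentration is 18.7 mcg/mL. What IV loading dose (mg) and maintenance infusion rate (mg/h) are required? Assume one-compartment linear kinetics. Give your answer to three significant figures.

Total Vd = 3.2 × 116 = 371.2 L
LD = Vd · C_target = 371.2 × 18.7 = 6941 mg
CL = 270 mL/min = 270 × 0.06 = 16.20 L/h
Infusion rate = 16.20 L/h × 18.7 mg/L = 302.9 mg/h

(a) 6940 mg; (b) 303 mg/h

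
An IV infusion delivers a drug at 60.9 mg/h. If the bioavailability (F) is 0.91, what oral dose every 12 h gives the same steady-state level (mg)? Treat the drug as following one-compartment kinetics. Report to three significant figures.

803 mg

To maintain the same Css, the systemic dosing rate must be unchanged: F·D/τ = infusion rate.
D = rate × τ / F = 60.9 × 12 / 0.91 = 803.1 mg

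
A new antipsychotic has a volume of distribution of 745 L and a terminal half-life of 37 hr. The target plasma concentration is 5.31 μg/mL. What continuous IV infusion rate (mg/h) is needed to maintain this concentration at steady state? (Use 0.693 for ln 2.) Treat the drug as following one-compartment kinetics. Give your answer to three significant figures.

CL = 0.693 × Vd / t½ = 0.693 × 745.0 / 37 = 13.95 L/h
Infusion rate = CL × Css = 13.95 × 5.31 = 74.07 mg/h

74.1 mg/h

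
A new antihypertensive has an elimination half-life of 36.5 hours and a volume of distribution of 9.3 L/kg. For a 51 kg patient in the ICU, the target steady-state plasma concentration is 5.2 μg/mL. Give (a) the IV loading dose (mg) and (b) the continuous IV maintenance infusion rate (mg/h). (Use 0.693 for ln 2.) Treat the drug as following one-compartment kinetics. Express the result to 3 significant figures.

Vd = 9.3 L/kg × 51 kg = 474.3 L
LD = Vd × C = 474.3 × 5.2 = 2466 mg
CL = 0.693 × Vd / t½ = 0.693 × 474.3 / 36.5 = 9.005 L/h
Infusion rate = CL × Css = 9.005 × 5.2 = 46.83 mg/h

(a) 2470 mg; (b) 46.8 mg/h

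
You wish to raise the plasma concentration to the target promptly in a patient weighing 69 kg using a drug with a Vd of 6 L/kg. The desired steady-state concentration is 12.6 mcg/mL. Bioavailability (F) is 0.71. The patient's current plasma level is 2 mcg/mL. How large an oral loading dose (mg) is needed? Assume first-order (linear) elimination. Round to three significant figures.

Vd(total) = 69 kg × 6 L/kg = 414.0 L
Concentration deficit ΔC = 12.6 − 2 = 10.60 mg/L
LD = Vd × ΔC / F = 414.0 × 10.60 / 0.71 = 6181 mg

6180 mg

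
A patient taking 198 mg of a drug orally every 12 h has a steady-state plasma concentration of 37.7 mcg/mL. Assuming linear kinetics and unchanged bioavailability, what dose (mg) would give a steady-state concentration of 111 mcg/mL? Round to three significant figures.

583 mg

For first-order elimination, Css ∝ F·D/(CL·τ); F and CL are unchanged, so Css ∝ D/τ.
D₂ = D₁ × (Css,target / Css,current) = 198 × 111/37.7 = 583.0 mg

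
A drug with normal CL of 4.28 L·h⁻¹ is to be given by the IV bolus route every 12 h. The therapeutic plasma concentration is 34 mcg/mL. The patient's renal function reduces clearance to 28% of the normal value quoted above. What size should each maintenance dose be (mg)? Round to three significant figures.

489 mg

Patient clearance = 0.28 × 4.280 = 1.198 L/h
At steady state, dose per interval replaces the amount cleared in that interval: D/τ = CL·Css.
D = CL × Css × τ = 1.198 × 34 × 12 = 488.8 mg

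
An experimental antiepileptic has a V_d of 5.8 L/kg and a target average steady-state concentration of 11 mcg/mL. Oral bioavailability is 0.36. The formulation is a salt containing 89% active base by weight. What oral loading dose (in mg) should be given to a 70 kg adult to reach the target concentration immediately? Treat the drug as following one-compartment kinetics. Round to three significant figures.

13900 mg

Vd(total) = 70 kg × 5.8 L/kg = 406.0 L
The loading dose fills Vd to the target concentration.
LD = Vd × C / F / S = 406.0 × 11.00 / 0.36 / 0.89 = 13940 mg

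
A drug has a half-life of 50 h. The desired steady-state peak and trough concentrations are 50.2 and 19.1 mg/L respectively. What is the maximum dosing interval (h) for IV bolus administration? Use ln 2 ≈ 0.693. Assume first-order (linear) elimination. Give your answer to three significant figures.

69.7 h

k = 0.693 / t½ = 0.693 / 50 = 0.01386 h⁻¹
Between IV bolus doses, concentration decays as C = C₀·e^(−kτ), so C_peak/C_trough = e^(kτ).
τ_max = ln(C_peak/C_trough) / k = ln(50.2/19.1) / 0.01386 = 0.9663 / 0.01386 = 69.72 h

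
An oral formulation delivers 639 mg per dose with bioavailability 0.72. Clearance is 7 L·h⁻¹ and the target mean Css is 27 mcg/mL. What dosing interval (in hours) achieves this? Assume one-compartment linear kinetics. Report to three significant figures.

2.43 h

F·D/τ = CL·Css → τ = F·D / (CL·Css).
τ = 0.72 × 639 / (7 × 27) = 2.434 h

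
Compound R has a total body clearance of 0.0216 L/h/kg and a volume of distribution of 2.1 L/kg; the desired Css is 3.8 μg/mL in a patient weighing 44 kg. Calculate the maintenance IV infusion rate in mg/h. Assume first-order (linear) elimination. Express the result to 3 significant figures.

3.61 mg/h

CL = 0.0216 L/h/kg × 44 kg = 0.9504 L/h
Rate = CL × Css = 0.9504 × 3.8 = 3.612 mg/h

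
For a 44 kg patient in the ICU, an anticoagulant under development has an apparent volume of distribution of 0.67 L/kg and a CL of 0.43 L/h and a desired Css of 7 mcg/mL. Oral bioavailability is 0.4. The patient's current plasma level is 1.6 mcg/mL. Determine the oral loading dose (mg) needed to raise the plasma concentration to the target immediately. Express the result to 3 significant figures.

398 mg

Vd = 0.67 L/kg × 44 kg = 29.48 L
Loading dose depends on Vd (not clearance): it fills the distribution volume.
Concentration deficit ΔC = 7 − 1.6 = 5.400 mg/L
LD = Vd × ΔC / F = 29.48 × 5.400 / 0.4 = 398.0 mg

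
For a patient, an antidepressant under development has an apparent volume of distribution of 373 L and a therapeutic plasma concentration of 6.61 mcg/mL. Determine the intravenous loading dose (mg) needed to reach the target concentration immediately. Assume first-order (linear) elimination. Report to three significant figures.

2470 mg

The loading dose fills Vd to the target concentration.
LD = Vd × C = 373.0 × 6.610 = 2466 mg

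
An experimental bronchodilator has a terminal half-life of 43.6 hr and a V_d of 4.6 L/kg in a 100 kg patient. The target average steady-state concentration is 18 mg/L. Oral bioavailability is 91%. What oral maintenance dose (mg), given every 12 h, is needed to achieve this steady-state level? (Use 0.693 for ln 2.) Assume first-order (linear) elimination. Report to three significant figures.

Total Vd = 4.6 × 100 = 460.0 L
CL = ln 2 · Vd / t½ = 0.693 × 460.0 / 43.6 = 7.311 L/h
D = CL × Css × τ / F = 7.311 × 18 × 12 / 0.91 = 1735 mg

1740 mg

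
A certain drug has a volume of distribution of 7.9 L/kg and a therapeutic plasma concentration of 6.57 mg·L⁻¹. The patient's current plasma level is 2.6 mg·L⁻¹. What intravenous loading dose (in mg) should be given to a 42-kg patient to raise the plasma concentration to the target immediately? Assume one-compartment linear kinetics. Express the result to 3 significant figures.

1320 mg

Vd = 7.9 L/kg × 42 kg = 331.8 L
Concentration deficit ΔC = 6.57 − 2.6 = 3.970 mg/L
LD = Vd × ΔC = 331.8 × 3.970 = 1317 mg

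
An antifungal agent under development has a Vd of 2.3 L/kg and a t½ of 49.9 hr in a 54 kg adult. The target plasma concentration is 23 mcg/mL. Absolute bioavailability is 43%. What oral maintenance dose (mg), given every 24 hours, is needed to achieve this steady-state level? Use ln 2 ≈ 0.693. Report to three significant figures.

Vd = 2.3 L/kg × 54 kg = 124.2 L
CL = 0.693 × Vd / t½ = 0.693 × 124.2 / 49.9 = 1.725 L/h
D = CL × Css × τ / F = 1.725 × 23 × 24 / 0.43 = 2214 mg

2210 mg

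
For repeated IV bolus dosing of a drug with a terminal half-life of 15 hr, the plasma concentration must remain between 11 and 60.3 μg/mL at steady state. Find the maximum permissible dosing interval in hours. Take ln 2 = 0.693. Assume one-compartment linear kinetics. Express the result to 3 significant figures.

k = 0.693 / t½ = 0.693 / 15 = 0.04620 h⁻¹
Between IV bolus doses, concentration decays as C = C₀·e^(−kτ), so C_peak/C_trough = e^(kτ).
τ_max = ln(C_peak/C_trough) / k = ln(60.3/11) / 0.04620 = 1.701 / 0.04620 = 36.82 h

36.8 h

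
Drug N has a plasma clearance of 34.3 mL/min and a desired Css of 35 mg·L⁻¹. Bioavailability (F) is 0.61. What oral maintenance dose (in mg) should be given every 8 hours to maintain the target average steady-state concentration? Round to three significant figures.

Convert clearance: 34.3 mL/min × 60 min/h ÷ 1000 mL/L = 2.058 L/h
D = CL × Css × τ / F = 2.058 × 35 × 8 / 0.61 = 944.7 mg

945 mg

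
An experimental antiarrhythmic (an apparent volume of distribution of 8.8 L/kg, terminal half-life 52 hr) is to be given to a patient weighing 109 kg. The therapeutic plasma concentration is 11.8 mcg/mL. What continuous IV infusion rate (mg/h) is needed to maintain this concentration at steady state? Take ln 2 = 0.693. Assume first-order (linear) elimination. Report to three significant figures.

Vd = 8.8 L/kg × 109 kg = 959.2 L
CL = 0.693 × Vd / t½ = 0.693 × 959.2 / 52 = 12.78 L/h
Infusion rate = CL × Css = 12.78 × 11.8 = 150.8 mg/h

151 mg/h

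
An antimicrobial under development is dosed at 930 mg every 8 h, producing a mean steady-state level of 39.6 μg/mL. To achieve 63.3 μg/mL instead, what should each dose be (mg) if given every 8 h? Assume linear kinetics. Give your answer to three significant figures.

1490 mg

For first-order elimination, Css ∝ F·D/(CL·τ); F and CL are unchanged, so Css ∝ D/τ.
D₂ = D₁ × (Css,target / Css,current) = 930 × 63.3/39.6 = 1487 mg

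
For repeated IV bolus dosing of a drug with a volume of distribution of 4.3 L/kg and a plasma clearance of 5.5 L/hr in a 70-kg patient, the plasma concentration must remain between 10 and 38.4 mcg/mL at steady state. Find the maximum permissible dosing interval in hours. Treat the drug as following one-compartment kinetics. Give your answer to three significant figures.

Vd(total) = 70 kg × 4.3 L/kg = 301.0 L
k = CL / Vd = 5.500 / 301.0 = 0.01827 h⁻¹
Between IV bolus doses, concentration decays as C = C₀·e^(−kτ), so C_peak/C_trough = e^(kτ).
τ_max = ln(C_peak/C_trough) / k = ln(38.4/10) / 0.01827 = 1.345 / 0.01827 = 73.62 h

73.6 h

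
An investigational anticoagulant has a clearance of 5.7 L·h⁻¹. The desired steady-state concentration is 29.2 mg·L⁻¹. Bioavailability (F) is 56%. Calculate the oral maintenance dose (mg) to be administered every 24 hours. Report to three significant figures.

7130 mg

D = CL × Css × τ / F = 5.700 × 29.2 × 24 / 0.56 = 7133 mg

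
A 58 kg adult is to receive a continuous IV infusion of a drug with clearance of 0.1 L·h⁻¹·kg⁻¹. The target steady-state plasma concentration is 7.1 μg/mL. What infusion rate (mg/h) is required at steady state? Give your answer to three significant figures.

41.2 mg/h

CL = 0.1 L·h⁻¹·kg⁻¹ × 58 kg = 5.800 L/h
R₀ = 5.800 × 7.1 = 41.18 mg/h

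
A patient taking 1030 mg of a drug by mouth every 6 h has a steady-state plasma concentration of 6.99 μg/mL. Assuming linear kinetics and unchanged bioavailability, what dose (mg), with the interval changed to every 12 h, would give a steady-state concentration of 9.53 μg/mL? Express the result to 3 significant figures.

For first-order elimination, Css ∝ F·D/(CL·τ); F and CL are unchanged, so Css ∝ D/τ.
D₂ = D₁ × (Css,target / Css,current) × (τ₂/τ₁) = 1030 × (9.53/6.99) × (12/6) = 2809 mg

2810 mg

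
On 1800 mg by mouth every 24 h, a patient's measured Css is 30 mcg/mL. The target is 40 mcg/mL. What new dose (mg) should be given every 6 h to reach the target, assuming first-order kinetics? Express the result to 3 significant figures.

With linear kinetics, Css is proportional to dose rate (D/τ) at fixed clearance.
D₂ = D₁ × (Css,target / Css,current) × (τ₂/τ₁) = 1800 × (40/30) × (6/24) = 600.0 mg

600 mg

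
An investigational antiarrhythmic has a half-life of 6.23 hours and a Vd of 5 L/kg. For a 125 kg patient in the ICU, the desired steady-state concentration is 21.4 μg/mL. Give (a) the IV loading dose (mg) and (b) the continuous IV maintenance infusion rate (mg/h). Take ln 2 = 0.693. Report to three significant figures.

(a) 13400 mg; (b) 1490 mg/h

Vd(total) = 125 kg × 5 L/kg = 625.0 L
LD = Vd × C = 625.0 × 21.4 = 13380 mg
CL = 0.693 × Vd / t½ = 0.693 × 625.0 / 6.23 = 69.52 L/h
Infusion rate = CL × Css = 69.52 × 21.4 = 1488 mg/h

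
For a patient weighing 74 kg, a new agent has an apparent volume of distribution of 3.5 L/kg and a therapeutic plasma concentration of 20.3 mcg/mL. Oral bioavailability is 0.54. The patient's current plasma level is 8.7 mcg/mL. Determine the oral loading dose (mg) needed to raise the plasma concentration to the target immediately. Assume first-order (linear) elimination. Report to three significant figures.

5560 mg

Vd = 3.5 L/kg × 74 kg = 259.0 L
The loading dose fills Vd to the target concentration.
Concentration deficit ΔC = 20.3 − 8.7 = 11.60 mg/L
LD = Vd × ΔC / F = 259.0 × 11.60 / 0.54 = 5564 mg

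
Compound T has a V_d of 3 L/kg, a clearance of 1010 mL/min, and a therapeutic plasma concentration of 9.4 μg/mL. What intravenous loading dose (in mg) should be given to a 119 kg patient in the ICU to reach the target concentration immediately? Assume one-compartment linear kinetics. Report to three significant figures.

3360 mg

Vd(total) = 119 kg × 3 L/kg = 357.0 L
The loading dose fills Vd to the target concentration; clearance is irrelevant here.
LD = Vd × C = 357.0 × 9.400 = 3356 mg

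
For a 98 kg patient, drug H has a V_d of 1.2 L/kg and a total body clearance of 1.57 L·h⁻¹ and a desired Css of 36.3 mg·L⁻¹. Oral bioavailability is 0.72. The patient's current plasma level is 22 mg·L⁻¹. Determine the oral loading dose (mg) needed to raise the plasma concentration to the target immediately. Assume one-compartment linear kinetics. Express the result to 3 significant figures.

2340 mg

Vd = 1.2 L/kg × 98 kg = 117.6 L
Concentration deficit ΔC = 36.3 − 22 = 14.30 mg/L
LD = Vd × ΔC / F = 117.6 × 14.30 / 0.72 = 2336 mg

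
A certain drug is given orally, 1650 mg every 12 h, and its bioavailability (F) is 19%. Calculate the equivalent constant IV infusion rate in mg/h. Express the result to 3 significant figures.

Equivalent systemic input: infusion rate = F·D/τ.
Rate = 0.19 × 1650 / 12 = 26.13 mg/h

26.1 mg/h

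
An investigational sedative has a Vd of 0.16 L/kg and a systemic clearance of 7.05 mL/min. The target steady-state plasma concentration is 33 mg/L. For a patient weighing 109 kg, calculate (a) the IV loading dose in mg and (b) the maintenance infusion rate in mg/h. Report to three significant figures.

(a) 576 mg; (b) 14.0 mg/h

Vd = 0.16 L/kg × 109 kg = 17.44 L
Loading dose = Vd × C = 17.44 × 33 = 575.5 mg
Convert clearance: 7.05 mL/min × 60 min/h ÷ 1000 mL/L = 0.4230 L/h
Maintenance infusion rate = CL × Css = 0.4230 × 33 = 13.96 mg/h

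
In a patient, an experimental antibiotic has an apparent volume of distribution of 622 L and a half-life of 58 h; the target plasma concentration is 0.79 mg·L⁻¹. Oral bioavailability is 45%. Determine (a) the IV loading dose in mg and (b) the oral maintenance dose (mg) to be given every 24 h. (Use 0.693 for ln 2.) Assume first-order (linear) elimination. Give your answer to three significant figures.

LD = Vd × C = 622.0 × 0.79 = 491.4 mg
CL = 0.693 × Vd / t½ = 0.693 × 622.0 / 58 = 7.432 L/h
D = CL × Css × τ / F = 7.432 × 0.79 × 24 / 0.45 = 313.1 mg

(a) 491 mg; (b) 313 mg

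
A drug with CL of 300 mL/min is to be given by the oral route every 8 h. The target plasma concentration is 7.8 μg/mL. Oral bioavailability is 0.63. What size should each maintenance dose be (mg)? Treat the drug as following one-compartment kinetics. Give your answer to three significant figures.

Convert clearance: 300 mL/min × 60 min/h ÷ 1000 mL/L = 18.00 L/h
D = CL × Css × τ / F = 18.00 × 7.8 × 8 / 0.63 = 1783 mg

1780 mg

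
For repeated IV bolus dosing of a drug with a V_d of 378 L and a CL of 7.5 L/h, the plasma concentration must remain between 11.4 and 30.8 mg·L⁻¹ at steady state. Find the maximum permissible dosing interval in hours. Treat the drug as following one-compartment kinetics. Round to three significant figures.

50.1 h

k = CL / Vd = 7.500 / 378.0 = 0.01984 h⁻¹
Between IV bolus doses, concentration decays as C = C₀·e^(−kτ), so C_peak/C_trough = e^(kτ).
τ_max = ln(C_peak/C_trough) / k = ln(30.8/11.4) / 0.01984 = 0.9939 / 0.01984 = 50.10 h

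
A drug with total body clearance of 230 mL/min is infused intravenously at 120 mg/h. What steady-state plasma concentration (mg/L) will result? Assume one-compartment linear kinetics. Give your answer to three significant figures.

CL = 230 mL/min × 60/1000 = 13.80 L/h
Css = rate / CL = 120 / 13.80 = 8.696 mg/L

8.70 mg/L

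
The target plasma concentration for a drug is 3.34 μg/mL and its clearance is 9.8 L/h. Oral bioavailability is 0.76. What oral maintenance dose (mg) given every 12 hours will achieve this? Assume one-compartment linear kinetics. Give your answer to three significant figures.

517 mg

At steady state, dose per interval replaces the amount cleared in that interval: F·D/τ = CL·Css.
D = CL × Css × τ / F = 9.800 × 3.34 × 12 / 0.76 = 516.8 mg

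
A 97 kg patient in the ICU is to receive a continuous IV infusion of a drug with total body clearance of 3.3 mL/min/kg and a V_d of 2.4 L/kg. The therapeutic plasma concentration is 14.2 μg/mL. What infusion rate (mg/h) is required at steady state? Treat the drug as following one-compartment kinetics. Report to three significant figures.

273 mg/h

CL = 3.3 mL/min/kg × 97 kg = 320.1 mL/min = 320.1 × 60/1000 = 19.21 L/h
Rate = CL × Css = 19.21 × 14.2 = 272.8 mg/h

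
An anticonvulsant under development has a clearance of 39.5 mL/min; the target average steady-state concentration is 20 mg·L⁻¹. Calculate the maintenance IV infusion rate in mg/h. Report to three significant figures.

47.4 mg/h

CL = 39.5 mL/min × 60/1000 = 2.370 L/h
At steady state, infusion rate equals elimination rate: rate in = CL × Css.
Rate = CL × Css = 2.370 × 20 = 47.40 mg/h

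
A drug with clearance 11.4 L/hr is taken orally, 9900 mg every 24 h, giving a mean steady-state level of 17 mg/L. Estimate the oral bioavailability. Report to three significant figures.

F·D/τ = CL·Css at steady state → F = CL·Css·τ / D.
F = 11.4 × 17 × 24 / 9900 = 0.470

0.470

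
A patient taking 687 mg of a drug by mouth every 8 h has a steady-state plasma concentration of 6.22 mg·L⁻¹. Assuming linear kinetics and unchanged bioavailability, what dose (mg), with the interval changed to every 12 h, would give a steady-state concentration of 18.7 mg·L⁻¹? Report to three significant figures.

With linear kinetics, Css is proportional to dose rate (D/τ) at fixed clearance.
D₂ = D₁ × (Css,target / Css,current) × (τ₂/τ₁) = 687 × (18.7/6.22) × (12/8) = 3098 mg

3100 mg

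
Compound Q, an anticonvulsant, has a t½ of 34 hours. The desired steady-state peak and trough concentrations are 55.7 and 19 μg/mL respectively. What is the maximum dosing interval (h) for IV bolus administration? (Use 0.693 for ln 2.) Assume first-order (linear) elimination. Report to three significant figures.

k = 0.693 / t½ = 0.693 / 34 = 0.02038 h⁻¹
Between IV bolus doses, concentration decays as C = C₀·e^(−kτ), so C_peak/C_trough = e^(kτ).
τ_max = ln(C_peak/C_trough) / k = ln(55.7/19) / 0.02038 = 1.076 / 0.02038 = 52.80 h

52.8 h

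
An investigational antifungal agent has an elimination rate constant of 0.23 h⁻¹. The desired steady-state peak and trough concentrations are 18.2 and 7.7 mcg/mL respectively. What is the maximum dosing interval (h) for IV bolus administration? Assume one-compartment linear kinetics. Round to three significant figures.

3.74 h

Between IV bolus doses, concentration decays as C = C₀·e^(−kτ), so C_peak/C_trough = e^(kτ).
τ_max = ln(C_peak/C_trough) / k = ln(18.2/7.7) / 0.2300 = 0.8602 / 0.2300 = 3.740 h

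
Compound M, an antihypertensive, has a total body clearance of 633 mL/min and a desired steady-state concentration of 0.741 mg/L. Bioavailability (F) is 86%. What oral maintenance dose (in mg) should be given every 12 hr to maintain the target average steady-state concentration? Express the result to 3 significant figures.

Convert clearance: 633 mL/min × 60 min/h ÷ 1000 mL/L = 37.98 L/h
At steady state, dose per interval replaces the amount cleared in that interval: F·D/τ = CL·Css.
D = CL × Css × τ / F = 37.98 × 0.741 × 12 / 0.86 = 392.7 mg

393 mg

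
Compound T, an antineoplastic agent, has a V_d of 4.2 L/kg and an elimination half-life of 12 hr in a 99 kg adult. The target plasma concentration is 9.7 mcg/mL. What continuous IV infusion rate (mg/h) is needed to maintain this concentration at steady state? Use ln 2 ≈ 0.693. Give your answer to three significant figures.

233 mg/h

Vd(total) = 99 kg × 4.2 L/kg = 415.8 L
CL = ln 2 · Vd / t½ = 0.693 × 415.8 / 12 = 24.01 L/h
Infusion rate = CL × Css = 24.01 × 9.7 = 232.9 mg/h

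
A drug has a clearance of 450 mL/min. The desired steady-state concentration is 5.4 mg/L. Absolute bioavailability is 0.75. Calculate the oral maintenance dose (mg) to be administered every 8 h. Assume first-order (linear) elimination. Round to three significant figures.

Convert clearance: 450 mL/min × 60 min/h ÷ 1000 mL/L = 27.00 L/h
D = CL × Css × τ / F = 27.00 × 5.4 × 8 / 0.75 = 1555 mg

1560 mg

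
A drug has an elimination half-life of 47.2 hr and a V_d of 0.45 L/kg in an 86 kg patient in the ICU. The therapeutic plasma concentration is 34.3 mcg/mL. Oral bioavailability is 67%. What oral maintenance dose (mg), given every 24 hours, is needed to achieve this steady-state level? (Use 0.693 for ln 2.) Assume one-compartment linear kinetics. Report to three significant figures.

698 mg

Total Vd = 0.45 × 86 = 38.70 L
CL = ln 2 · Vd / t½ = 0.693 × 38.70 / 47.2 = 0.5682 L/h
D = CL × Css × τ / F = 0.5682 × 34.3 × 24 / 0.67 = 698.1 mg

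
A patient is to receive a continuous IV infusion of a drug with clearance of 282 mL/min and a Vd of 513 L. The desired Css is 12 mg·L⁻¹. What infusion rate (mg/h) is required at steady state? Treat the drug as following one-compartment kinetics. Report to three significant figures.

203 mg/h

Convert clearance: 282 mL/min × 60 min/h ÷ 1000 mL/L = 16.92 L/h
R₀ = 16.92 × 12 = 203.0 mg/h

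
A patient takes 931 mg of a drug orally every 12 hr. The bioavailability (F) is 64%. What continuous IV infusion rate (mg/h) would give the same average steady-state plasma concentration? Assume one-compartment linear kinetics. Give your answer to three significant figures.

49.7 mg/h

Equivalent systemic input: infusion rate = F·D/τ.
Rate = 0.64 × 931 / 12 = 49.65 mg/h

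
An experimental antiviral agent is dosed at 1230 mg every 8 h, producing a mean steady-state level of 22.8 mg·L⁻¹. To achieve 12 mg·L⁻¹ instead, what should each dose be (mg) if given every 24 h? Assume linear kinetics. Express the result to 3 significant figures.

With linear kinetics, Css is proportional to dose rate (D/τ) at fixed clearance.
D₂ = D₁ × (Css,target / Css,current) × (τ₂/τ₁) = 1230 × (12/22.8) × (24/8) = 1942 mg

1940 mg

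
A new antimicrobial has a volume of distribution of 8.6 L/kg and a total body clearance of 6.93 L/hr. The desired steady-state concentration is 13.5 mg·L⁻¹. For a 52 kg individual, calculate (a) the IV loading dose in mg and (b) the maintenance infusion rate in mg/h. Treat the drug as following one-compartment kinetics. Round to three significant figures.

(a) 6040 mg; (b) 93.6 mg/h

Total Vd = 8.6 × 52 = 447.2 L
Loading: fill Vd to C_target → 447.2 L × 13.5 mg/L = 6037 mg
Maintenance infusion rate = CL × Css = 6.930 × 13.5 = 93.56 mg/h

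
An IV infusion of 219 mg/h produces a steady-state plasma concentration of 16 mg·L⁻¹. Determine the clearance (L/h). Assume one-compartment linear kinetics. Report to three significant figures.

At steady state, infusion rate = CL × Css, so CL = rate / Css.
CL = 219 / 16 = 13.69 L/h

13.7 L/h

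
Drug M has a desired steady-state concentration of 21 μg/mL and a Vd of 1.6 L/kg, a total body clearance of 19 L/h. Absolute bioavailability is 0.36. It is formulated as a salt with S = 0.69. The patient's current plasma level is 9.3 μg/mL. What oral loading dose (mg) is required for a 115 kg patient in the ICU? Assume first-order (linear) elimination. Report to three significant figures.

8670 mg

Vd = 1.6 L/kg × 115 kg = 184.0 L
Concentration deficit ΔC = 21 − 9.3 = 11.70 mg/L
LD = Vd × ΔC / F / S = 184.0 × 11.70 / 0.36 / 0.69 = 8667 mg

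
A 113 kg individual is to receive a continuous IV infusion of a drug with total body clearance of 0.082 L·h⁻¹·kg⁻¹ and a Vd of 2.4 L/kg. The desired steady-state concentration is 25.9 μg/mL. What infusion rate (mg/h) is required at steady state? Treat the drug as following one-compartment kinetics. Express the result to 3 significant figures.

CL = 0.082 L·h⁻¹·kg⁻¹ × 113 kg = 9.266 L/h
Maintenance depends on clearance, not Vd — rate in must match rate out.
R₀ = 9.266 × 25.9 = 240.0 mg/h

240 mg/h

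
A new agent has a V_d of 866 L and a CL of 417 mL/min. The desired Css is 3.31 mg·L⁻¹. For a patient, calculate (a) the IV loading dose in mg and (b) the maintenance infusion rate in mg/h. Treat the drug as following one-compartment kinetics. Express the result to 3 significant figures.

LD = Vd · C_target = 866.0 × 3.31 = 2866 mg
Convert clearance: 417 mL/min × 60 min/h ÷ 1000 mL/L = 25.02 L/h
Maintenance infusion rate = CL × Css = 25.02 × 3.31 = 82.82 mg/h

(a) 2870 mg; (b) 82.8 mg/h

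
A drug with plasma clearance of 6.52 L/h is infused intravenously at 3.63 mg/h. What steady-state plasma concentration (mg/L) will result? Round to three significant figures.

Css = rate / CL = 3.63 / 6.520 = 0.5567 mg/L

0.557 mg/L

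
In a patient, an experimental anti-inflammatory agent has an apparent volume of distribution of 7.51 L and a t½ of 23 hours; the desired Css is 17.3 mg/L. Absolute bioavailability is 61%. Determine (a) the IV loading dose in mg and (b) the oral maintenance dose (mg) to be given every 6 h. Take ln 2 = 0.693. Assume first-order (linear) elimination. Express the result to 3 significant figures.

LD = Vd × C = 7.510 × 17.3 = 129.9 mg
CL = 0.693 × Vd / t½ = 0.693 × 7.510 / 23 = 0.2263 L/h
D = CL × Css × τ / F = 0.2263 × 17.3 × 6 / 0.61 = 38.51 mg

(a) 130 mg; (b) 38.5 mg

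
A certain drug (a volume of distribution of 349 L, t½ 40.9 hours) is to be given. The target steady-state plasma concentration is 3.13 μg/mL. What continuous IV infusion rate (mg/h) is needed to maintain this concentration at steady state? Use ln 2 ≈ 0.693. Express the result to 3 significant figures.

18.5 mg/h

k = 0.693/40.9 = 0.01694 h⁻¹, so CL = k·Vd = 0.01694 × 349.0 = 5.912 L/h
Infusion rate = CL × Css = 5.912 × 3.13 = 18.50 mg/h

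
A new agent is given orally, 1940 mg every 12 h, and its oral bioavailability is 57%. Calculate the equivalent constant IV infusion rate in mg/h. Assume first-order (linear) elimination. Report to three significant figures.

Equivalent systemic input: infusion rate = F·D/τ.
Rate = 0.57 × 1940 / 12 = 92.15 mg/h

92.2 mg/h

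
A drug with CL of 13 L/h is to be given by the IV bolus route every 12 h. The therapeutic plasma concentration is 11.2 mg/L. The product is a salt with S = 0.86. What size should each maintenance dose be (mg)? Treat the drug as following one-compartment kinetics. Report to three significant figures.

2030 mg

At steady state, dose per interval replaces the amount cleared in that interval: S·D/τ = CL·Css.
D = CL × Css × τ / S = 13.00 × 11.2 × 12 / 0.86 = 2032 mg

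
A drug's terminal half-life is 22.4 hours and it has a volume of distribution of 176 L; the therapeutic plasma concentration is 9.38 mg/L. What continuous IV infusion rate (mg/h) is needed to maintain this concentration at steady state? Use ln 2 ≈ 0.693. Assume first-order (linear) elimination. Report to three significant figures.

51.1 mg/h

CL = ln 2 · Vd / t½ = 0.693 × 176.0 / 22.4 = 5.445 L/h
Infusion rate = CL × Css = 5.445 × 9.38 = 51.07 mg/h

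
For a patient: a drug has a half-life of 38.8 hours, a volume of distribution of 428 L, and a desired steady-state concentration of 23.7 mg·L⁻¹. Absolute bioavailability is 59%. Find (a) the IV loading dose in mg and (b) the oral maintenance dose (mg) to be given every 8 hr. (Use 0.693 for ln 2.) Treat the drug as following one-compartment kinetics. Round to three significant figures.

(a) 10100 mg; (b) 2460 mg

LD = Vd × C = 428.0 × 23.7 = 10140 mg
CL = 0.693 × Vd / t½ = 0.693 × 428.0 / 38.8 = 7.644 L/h
D = CL × Css × τ / F = 7.644 × 23.7 × 8 / 0.59 = 2456 mg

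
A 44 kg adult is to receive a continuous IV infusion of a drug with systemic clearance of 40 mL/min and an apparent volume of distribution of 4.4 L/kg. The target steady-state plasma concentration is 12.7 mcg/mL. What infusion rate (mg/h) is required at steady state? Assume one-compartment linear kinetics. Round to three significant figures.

CL = 40 mL/min = 40 × 0.06 = 2.400 L/h
Infusion rate = CL · Css = 2.400 L/h × 12.7 mg/L = 30.48 mg/h

30.5 mg/h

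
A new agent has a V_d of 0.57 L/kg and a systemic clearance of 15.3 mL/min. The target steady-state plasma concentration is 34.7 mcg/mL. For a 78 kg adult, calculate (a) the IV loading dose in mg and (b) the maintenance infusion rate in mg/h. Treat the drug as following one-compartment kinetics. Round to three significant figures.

(a) 1540 mg; (b) 31.9 mg/h

Vd(total) = 78 kg × 0.57 L/kg = 44.46 L
Loading: fill Vd to C_target → 44.46 L × 34.7 mg/L = 1543 mg
Convert clearance: 15.3 mL/min × 60 min/h ÷ 1000 mL/L = 0.9180 L/h
Infusion rate = 0.9180 L/h × 34.7 mg/L = 31.85 mg/h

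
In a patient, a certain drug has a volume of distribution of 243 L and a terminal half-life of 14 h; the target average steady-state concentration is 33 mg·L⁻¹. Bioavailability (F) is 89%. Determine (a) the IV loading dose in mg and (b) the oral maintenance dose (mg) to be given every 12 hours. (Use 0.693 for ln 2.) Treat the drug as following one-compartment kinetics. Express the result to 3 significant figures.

LD = Vd × C = 243.0 × 33 = 8019 mg
CL = 0.693 × Vd / t½ = 0.693 × 243.0 / 14 = 12.03 L/h
D = CL × Css × τ / F = 12.03 × 33 × 12 / 0.89 = 5353 mg

(a) 8020 mg; (b) 5350 mg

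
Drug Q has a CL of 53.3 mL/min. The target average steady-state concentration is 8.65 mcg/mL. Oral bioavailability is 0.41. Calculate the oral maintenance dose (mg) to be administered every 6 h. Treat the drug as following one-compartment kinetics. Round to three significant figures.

CL = 53.3 mL/min = 53.3 × 0.06 = 3.198 L/h
D = CL × Css × τ / F = 3.198 × 8.65 × 6 / 0.41 = 404.8 mg

405 mg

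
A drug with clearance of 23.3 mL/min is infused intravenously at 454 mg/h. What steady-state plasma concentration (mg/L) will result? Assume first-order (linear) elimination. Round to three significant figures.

Convert clearance: 23.3 mL/min × 60 min/h ÷ 1000 mL/L = 1.398 L/h
Css = rate / CL = 454 / 1.398 = 324.7 mg/L

325 mg/L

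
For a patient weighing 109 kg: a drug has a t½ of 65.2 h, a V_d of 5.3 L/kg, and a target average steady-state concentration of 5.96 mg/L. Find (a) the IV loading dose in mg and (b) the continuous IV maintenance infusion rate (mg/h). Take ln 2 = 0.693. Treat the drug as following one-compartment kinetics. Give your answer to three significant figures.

(a) 3440 mg; (b) 36.6 mg/h

Total Vd = 5.3 × 109 = 577.7 L
LD = Vd × C = 577.7 × 5.96 = 3443 mg
CL = 0.693 × Vd / t½ = 0.693 × 577.7 / 65.2 = 6.140 L/h
Infusion rate = CL × Css = 6.140 × 5.96 = 36.59 mg/h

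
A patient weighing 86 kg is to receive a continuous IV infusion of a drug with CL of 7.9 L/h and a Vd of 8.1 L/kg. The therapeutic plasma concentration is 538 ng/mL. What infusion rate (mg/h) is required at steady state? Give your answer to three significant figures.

C = 538 ng/mL = 0.5380 mg/L
Infusion rate = CL · Css = 7.900 L/h × 0.538 mg/L = 4.250 mg/h

4.25 mg/h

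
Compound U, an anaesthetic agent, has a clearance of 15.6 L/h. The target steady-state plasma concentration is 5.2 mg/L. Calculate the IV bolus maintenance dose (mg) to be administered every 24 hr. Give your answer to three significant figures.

1950 mg

D = CL × Css × τ = 15.60 × 5.2 × 24 = 1947 mg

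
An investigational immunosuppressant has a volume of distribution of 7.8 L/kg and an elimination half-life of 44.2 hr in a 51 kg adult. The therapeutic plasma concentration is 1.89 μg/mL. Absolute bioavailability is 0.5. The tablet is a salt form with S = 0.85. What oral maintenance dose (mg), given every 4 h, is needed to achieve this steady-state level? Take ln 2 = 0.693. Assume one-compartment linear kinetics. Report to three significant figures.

Vd(total) = 51 kg × 7.8 L/kg = 397.8 L
CL = 0.693 × Vd / t½ = 0.693 × 397.8 / 44.2 = 6.237 L/h
D = CL × Css × τ / F / S = 6.237 × 1.89 × 4 / 0.5 / 0.85 = 110.9 mg

111 mg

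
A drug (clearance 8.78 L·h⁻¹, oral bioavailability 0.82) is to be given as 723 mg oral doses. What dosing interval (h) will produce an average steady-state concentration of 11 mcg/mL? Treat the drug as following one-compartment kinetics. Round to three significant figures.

F·D/τ = CL·Css → τ = F·D / (CL·Css).
τ = 0.82 × 723 / (8.78 × 11) = 6.139 h

6.14 h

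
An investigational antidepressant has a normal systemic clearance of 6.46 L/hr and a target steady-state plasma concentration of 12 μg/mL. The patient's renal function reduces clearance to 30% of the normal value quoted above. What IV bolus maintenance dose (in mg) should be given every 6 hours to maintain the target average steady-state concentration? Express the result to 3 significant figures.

140 mg

Patient clearance = 0.3 × 6.460 = 1.938 L/h
At steady state, dose per interval replaces the amount cleared in that interval: D/τ = CL·Css.
D = CL × Css × τ = 1.938 × 12 × 6 = 139.5 mg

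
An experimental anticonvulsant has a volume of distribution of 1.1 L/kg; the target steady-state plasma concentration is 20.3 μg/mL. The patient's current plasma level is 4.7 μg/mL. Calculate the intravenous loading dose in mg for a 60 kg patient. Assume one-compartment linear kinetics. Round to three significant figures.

Vd(total) = 60 kg × 1.1 L/kg = 66.00 L
Concentration deficit ΔC = 20.3 − 4.7 = 15.60 mg/L
LD = Vd × ΔC = 66.00 × 15.60 = 1030 mg

1030 mg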